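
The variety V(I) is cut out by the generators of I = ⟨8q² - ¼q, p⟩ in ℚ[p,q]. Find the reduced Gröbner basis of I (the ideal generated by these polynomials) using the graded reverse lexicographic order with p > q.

G = {q² - 1/32q, p}

f_1 = 8q² - ¼q, LT = q².
f_2 = p, LT = p.

The S-polynomials (S(f_1,f_2)) all reduce to 0 modulo the current basis, so we have a Gröbner basis.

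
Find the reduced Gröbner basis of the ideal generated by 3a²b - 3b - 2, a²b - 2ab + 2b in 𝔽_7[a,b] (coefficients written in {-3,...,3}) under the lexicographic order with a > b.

f_1 = 3a²b - 3b - 2, LT = a²b.
f_2 = a²b - 2ab + 2b, LT = a²b.

S(f_1,f_2): lcm = a²b. S = 2ab - 3b - 3.
  leading term ab: no divisor's leading term divides it; move 2ab to the remainder.
  leading term b: no divisor's leading term divides it; move -3b to the remainder.
  leading term 1: no divisor's leading term divides it; move -3 to the remainder.
  remainder 2ab - 3b - 3 ≠ 0; add g_3 = 2ab - 3b - 3 to the basis.

S(f_1,g_3): lcm = a²b. S = -2ab - 2a - b - 3.
  leading term ab: subtract (-1)·g_3 from -2ab - 2a - b - 3 → -2a + 3b + 1
  leading term a: no divisor's leading term divides it; move -2a to the remainder.
  leading term b: no divisor's leading term divides it; move 3b to the remainder.
  leading term 1: no divisor's leading term divides it; move 1 to the remainder.
  remainder -2a + 3b + 1 ≠ 0; add g_4 = -2a + 3b + 1 to the basis.

S(f_2,g_3): lcm = a²b. S = 3ab - 2a + 2b.
  leading term ab: subtract (-2)·g_3 from 3ab - 2a + 2b → -2a + 3b + 1
  leading term a: subtract (1)·g_4 from -2a + 3b + 1 → 0
  remainder 0.

S(f_1,g_4): lcm = a²b. S = -2ab² - 3ab - b - 3.
  leading term ab²: subtract (-b)·g_3 from -2ab² - 3ab - b - 3 → -3ab - 3b² + 3b - 3
  leading term ab: subtract (2)·g_3 from -3ab - 3b² + 3b - 3 → -3b² + 2b + 3
  leading term b²: no divisor's leading term divides it; move -3b² to the remainder.
  leading term b: no divisor's leading term divides it; move 2b to the remainder.
  leading term 1: no divisor's leading term divides it; move 3 to the remainder.
  remainder -3b² + 2b + 3 ≠ 0; add g_5 = -3b² + 2b + 3 to the basis.

S(f_2,g_4): lcm = a²b. S = -2ab² + 2ab + 2b.
  leading term ab²: subtract (-b)·g_3 from -2ab² + 2ab + 2b → 2ab - 3b² - b
  leading term ab: subtract (1)·g_3 from 2ab - 3b² - b → -3b² + 2b + 3
  leading term b²: subtract (1)·g_5 from -3b² + 2b + 3 → 0
  remainder 0.

S(g_3,g_4): lcm = ab. S = -2b² - b + 2.
  leading term b²: subtract (3)·g_5 from -2b² - b + 2 → 0
  remainder 0.

S(f_1,g_5): lcm = a²b². S = 3a²b + a² - b² - 3b.
  leading term a²b: subtract (1)·f_1 from 3a²b + a² - b² - 3b → a² - b² + 2
  leading term a²: subtract (3a)·g_4 from a² - b² + 2 → -2ab - 3a - b² + 2
  leading term ab: subtract (-1)·g_3 from -2ab - 3a - b² + 2 → -3a - b² - 3b - 1
  leading term a: subtract (-2)·g_4 from -3a - b² - 3b - 1 → -b² + 3b + 1
  leading term b²: subtract (-2)·g_5 from -b² + 3b + 1 → 0
  remainder 0.

S(f_2,g_5): lcm = a²b². S = 3a²b + a² - 2ab² + 2b².
  leading term a²b: subtract (1)·f_1 from 3a²b + a² - 2ab² + 2b² → a² - 2ab² + 2b² + 3b + 2
  leading term a²: subtract (3a)·g_4 from a² - 2ab² + 2b² + 3b + 2 → -2ab² - 2ab - 3a + 2b² + 3b + 2
  leading term ab²: subtract (-b)·g_3 from -2ab² - 2ab - 3a + 2b² + 3b + 2 → -2ab - 3a - b² + 2
  leading term ab: subtract (-1)·g_3 from -2ab - 3a - b² + 2 → -3a - b² - 3b - 1
  leading term a: subtract (-2)·g_4 from -3a - b² - 3b - 1 → -b² + 3b + 1
  leading term b²: subtract (-2)·g_5 from -b² + 3b + 1 → 0
  remainder 0.

S(g_3,g_5): lcm = ab². S = 3ab + a + 2b² + 2b.
  leading term ab: subtract (-2)·g_3 from 3ab + a + 2b² + 2b → a + 2b² + 3b + 1
  leading term a: subtract (3)·g_4 from a + 2b² + 3b + 1 → 2b² + b - 2
  leading term b²: subtract (-3)·g_5 from 2b² + b - 2 → 0
  remainder 0.

S(g_4,g_5): leading monomials are coprime, so the S-polynomial reduces to 0 (Buchberger's first criterion).
Every S-polynomial of the final basis reduces to 0, so we have a Gröbner basis.
Inter-reduce: drop elements whose leading term is divisible by another's, tail-reduce, and make monic.

G = {a + 2b + 3, b² - 3b - 1}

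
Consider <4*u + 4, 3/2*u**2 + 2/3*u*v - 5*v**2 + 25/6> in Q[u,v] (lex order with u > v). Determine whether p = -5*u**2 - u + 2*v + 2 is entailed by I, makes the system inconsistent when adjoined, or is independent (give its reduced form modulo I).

First compute the reduced Gröbner basis of I by Buchberger's algorithm.
f_1 = 4*u + 4, LT = u.
f_2 = 3/2*u**2 + 2/3*u*v - 5*v**2 + 25/6, LT = u**2.

S(f_1,f_2): lcm = u**2. S = -4/9*u*v + u + 10/3*v**2 - 25/9.
  leading term u*v: subtract (-1/9*v)·f_1 from -4/9*u*v + u + 10/3*v**2 - 25/9 → u + 10/3*v**2 + 4/9*v - 25/9
  leading term u: subtract (1/4)·f_1 from u + 10/3*v**2 + 4/9*v - 25/9 → 10/3*v**2 + 4/9*v - 34/9
  leading term v**2: no divisor's leading term divides it; move 10/3*v**2 to the remainder.
  leading term v: no divisor's leading term divides it; move 4/9*v to the remainder.
  leading term 1: no divisor's leading term divides it; move -34/9 to the remainder.
  remainder 10/3*v**2 + 4/9*v - 34/9 ≠ 0; add h_3 = 10/3*v**2 + 4/9*v - 34/9 to the basis.

The other S-polynomials (S(f_1,h_3), S(f_2,h_3)) all reduce to 0 modulo the current basis, so we have a Gröbner basis.
Inter-reduce: drop elements whose leading term is divisible by another's, tail-reduce, and make monic.
Reduced Gröbner basis: {u + 1, v**2 + 2/15*v - 17/15}.
Label its elements g_1 = u + 1, g_2 = v**2 + 2/15*v - 17/15.

Reduce p = -5*u**2 - u + 2*v + 2 modulo G:
  leading term u**2: subtract (-5*u)·g_1 from -5*u**2 - u + 2*v + 2 → 4*u + 2*v + 2
  leading term u: subtract (4)·g_1 from 4*u + 2*v + 2 → 2*v - 2
  leading term v: no divisor's leading term divides it; move 2*v to the remainder.
  leading term 1: no divisor's leading term divides it; move -2 to the remainder.
  normal form = 2*v - 2.
The normal form is nonzero, so p ∉ I. Since p minus its normal form lies in I, I + (p) = I + (r) where r = 2*v - 2; decide whether this ideal is the whole ring.
Run Buchberger on G together with r (pairs among the g_i already reduce to 0 since G is a Gröbner basis):
g_1 = u + 1, LT = u.
g_2 = v**2 + 2/15*v - 17/15, LT = v**2.
r = 2*v - 2, LT = v.

The S-polynomials (S(g_1,g_2), S(g_1,r), S(g_2,r)) all reduce to 0 modulo the current basis, so we have a Gröbner basis.
Inter-reduce: drop elements whose leading term is divisible by another's, tail-reduce, and make monic.
Reduced Gröbner basis: {u + 1, v - 1}.
The reduced Gröbner basis of I + (p) is {u + 1, v - 1} ≠ {1}, a proper ideal, so the enlarged system stays consistent: p is independent of I, with normal form 2*v - 2.

-5*u**2 - u + 2*v + 2 is independent of I; its normal form modulo I is 2*v - 2.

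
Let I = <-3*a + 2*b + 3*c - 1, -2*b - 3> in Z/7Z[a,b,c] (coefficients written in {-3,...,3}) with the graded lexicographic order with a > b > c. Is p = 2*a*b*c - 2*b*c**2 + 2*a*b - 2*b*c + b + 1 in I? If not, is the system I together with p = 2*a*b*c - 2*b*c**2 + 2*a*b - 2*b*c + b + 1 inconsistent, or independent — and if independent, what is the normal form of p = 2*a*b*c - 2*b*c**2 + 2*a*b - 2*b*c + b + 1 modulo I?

First compute the reduced Gröbner basis of I by Buchberger's algorithm.
f_1 = -3*a + 2*b + 3*c - 1, LT = a.
f_2 = -2*b - 3, LT = b.

The S-polynomials (S(f_1,f_2)) all reduce to 0 modulo the current basis, so we have a Gröbner basis.
Inter-reduce: drop elements whose leading term is divisible by another's, tail-reduce, and make monic.
Reduced Gröbner basis: {a - c - 1, b - 2}.
Label its elements g_1 = a - c - 1, g_2 = b - 2.

Reduce p = 2*a*b*c - 2*b*c**2 + 2*a*b - 2*b*c + b + 1 modulo G:
  leading term a*b*c: subtract (2*b*c)·g_1 from 2*a*b*c - 2*b*c**2 + 2*a*b - 2*b*c + b + 1 → 2*a*b + b + 1
  leading term a*b: subtract (2*b)·g_1 from 2*a*b + b + 1 → 2*b*c + 3*b + 1
  leading term b*c: subtract (2*c)·g_2 from 2*b*c + 3*b + 1 → 3*b - 3*c + 1
  leading term b: subtract (3)·g_2 from 3*b - 3*c + 1 → -3*c
  leading term c: no divisor's leading term divides it; move -3*c to the remainder.
  normal form = -3*c.
The normal form is nonzero, so p ∉ I. Since p minus its normal form lies in I, I + (p) = I + (r) where r = -3*c; decide whether this ideal is the whole ring.
Run Buchberger on G together with r (pairs among the g_i already reduce to 0 since G is a Gröbner basis):
g_1 = a - c - 1, LT = a.
g_2 = b - 2, LT = b.
r = -3*c, LT = c.

The S-polynomials (S(g_1,g_2), S(g_1,r), S(g_2,r)) all reduce to 0 modulo the current basis, so we have a Gröbner basis.
Inter-reduce: drop elements whose leading term is divisible by another's, tail-reduce, and make monic.
Reduced Gröbner basis: {a - 1, b - 2, c}.
The reduced Gröbner basis of I + (p) is {a - 1, b - 2, c} ≠ {1}, a proper ideal, so the enlarged system stays consistent: p is independent of I, with normal form -3*c.

Ideal membership is decidable via reduction modulo a Gröbner basis.

2*a*b*c - 2*b*c**2 + 2*a*b - 2*b*c + b + 1 is independent of I; its normal form modulo I is -3*c.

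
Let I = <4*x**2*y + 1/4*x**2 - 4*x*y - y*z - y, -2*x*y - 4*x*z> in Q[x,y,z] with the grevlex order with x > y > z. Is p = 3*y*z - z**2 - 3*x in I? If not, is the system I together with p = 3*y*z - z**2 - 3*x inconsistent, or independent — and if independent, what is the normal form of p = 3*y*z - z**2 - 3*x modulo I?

First compute the reduced Gröbner basis of I by Buchberger's algorithm.
f_1 = 4*x**2*y + 1/4*x**2 - 4*x*y - y*z - y, LT = x**2*y.
f_2 = -2*x*y - 4*x*z, LT = x*y.

S(f_1,f_2): lcm = x**2*y. S = -2*x**2*z + 1/16*x**2 - x*y - 1/4*y*z - 1/4*y.
  reduce S modulo (f_1, f_2):
  remainder -2*x**2*z + 1/16*x**2 + 2*x*z - 1/4*y*z - 1/4*y ≠ 0; add h_3 = -2*x**2*z + 1/16*x**2 + 2*x*z - 1/4*y*z - 1/4*y to the basis.

S(f_1,h_3): lcm = x**2*y*z. S = 1/32*x**2*y + 1/16*x**2*z - 1/8*y**2*z - 1/4*y*z**2 - 1/8*y**2 - 1/4*y*z.
  reduce S modulo (f_1, f_2, h_3):
  remainder -1/8*y**2*z - 1/4*y*z**2 - 1/8*y**2 - 1/4*y*z ≠ 0; add h_4 = -1/8*y**2*z - 1/4*y*z**2 - 1/8*y**2 - 1/4*y*z to the basis.

The other S-polynomials (S(f_2,h_3), S(f_1,h_4), S(f_2,h_4), S(h_3,h_4)) all reduce to 0 modulo the current basis, so we have a Gröbner basis.
Inter-reduce: drop elements whose leading term is divisible by another's, tail-reduce, and make monic.
Reduced Gröbner basis: {x**2*z - 1/32*x**2 - x*z + 1/8*y*z + 1/8*y, y**2*z + 2*y*z**2 + y**2 + 2*y*z, x*y + 2*x*z}.
Label its elements g_1 = x**2*z - 1/32*x**2 - x*z + 1/8*y*z + 1/8*y, g_2 = y**2*z + 2*y*z**2 + y**2 + 2*y*z, g_3 = x*y + 2*x*z.

Reduce p = 3*y*z - z**2 - 3*x modulo G:
  leading term y*z: no divisor's leading term divides it; move 3*y*z to the remainder.
  leading term z**2: no divisor's leading term divides it; move -z**2 to the remainder.
  leading term x: no divisor's leading term divides it; move -3*x to the remainder.
  normal form = 3*y*z - z**2 - 3*x.
The normal form is nonzero, so p ∉ I. Since p minus its normal form lies in I, I + (p) = I + (r) where r = 3*y*z - z**2 - 3*x; decide whether this ideal is the whole ring.
Run Buchberger on G together with r (pairs among the g_i already reduce to 0 since G is a Gröbner basis):
g_1 = x**2*z - 1/32*x**2 - x*z + 1/8*y*z + 1/8*y, LT = x**2*z.
g_2 = y**2*z + 2*y*z**2 + y**2 + 2*y*z, LT = y**2*z.
g_3 = x*y + 2*x*z, LT = x*y.
r = 3*y*z - z**2 - 3*x, LT = y*z.

S(g_1,r): lcm = x**2*y*z. S = 1/3*x**2*z**2 + x**3 - 1/32*x**2*y - x*y*z + 1/8*y**2*z + 1/8*y**2.
  reduce S modulo (g_1, g_2, g_3, r):
  remainder x**3 + 7/3*x*z**2 - 7/72*z**3 + 7/3072*x**2 - 7/32*x*z - 77/768*z**2 - 77/256*x - 7/768*y ≠ 0; add m_5 = x**3 + 7/3*x*z**2 - 7/72*z**3 + 7/3072*x**2 - 7/32*x*z - 77/768*z**2 - 77/256*x - 7/768*y to the basis.

S(g_2,r): lcm = y**2*z. S = 7/3*y*z**2 + x*y + y**2 + 2*y*z.
  reduce S modulo (g_1, g_2, g_3, r, m_5):
  remainder 7/9*z**3 + y**2 + 1/3*x*z + 2/3*z**2 + 2*x ≠ 0; add m_6 = 7/9*z**3 + y**2 + 1/3*x*z + 2/3*z**2 + 2*x to the basis.

S(g_3,r): lcm = x*y*z. S = 7/3*x*z**2 + x**2.
  reduce S modulo (g_1, g_2, g_3, r, m_5, m_6):
  remainder 7/3*x*z**2 + x**2 ≠ 0; add m_7 = 7/3*x*z**2 + x**2 to the basis.

S(g_2,m_6): lcm = y**2*z**3. S = 2*y*z**4 - 9/7*y**4 - 3/7*x*y**2*z + 1/7*y**2*z**2 + 2*y*z**3 - 18/7*x*y**2.
  reduce S modulo (g_1, g_2, g_3, r, m_5, m_6, m_7):
  remainder -9/7*y**4 + 1296/343*x**2 + 1/49*y**2 + 2/147*z**2 + 2/49*x ≠ 0; add m_8 = -9/7*y**4 + 1296/343*x**2 + 1/49*y**2 + 2/147*z**2 + 2/49*x to the basis.

S(r,m_6): lcm = y*z**3. S = -1/3*z**4 - 9/7*y**3 - 3/7*x*y*z - x*z**2 - 6/7*y*z**2 - 18/7*x*y.
  reduce S modulo (g_1, g_2, g_3, r, m_5, m_6, m_7, m_8):
  remainder -9/7*y**3 - 3/49*y**2 + 216/49*x*z - 2/49*z**2 - 6/49*x ≠ 0; add m_9 = -9/7*y**3 - 3/49*y**2 + 216/49*x*z - 2/49*z**2 - 6/49*x to the basis.

The other S-polynomials (S(g_1,g_2), S(g_1,g_3), S(g_2,g_3), S(g_1,m_5), S(g_2,m_5), S(g_3,m_5), S(r,m_5), S(g_1,m_6), S(g_3,m_6), S(m_5,m_6), S(g_1,m_7), S(g_2,m_7), S(g_3,m_7), S(r,m_7), S(m_5,m_7), S(m_6,m_7), S(g_1,m_8), S(g_2,m_8), S(g_3,m_8), S(r,m_8), S(m_5,m_8), S(m_6,m_8), S(m_7,m_8), S(g_1,m_9), S(g_2,m_9), S(g_3,m_9), S(r,m_9), S(m_5,m_9), S(m_6,m_9), S(m_7,m_9), S(m_8,m_9)) all reduce to 0 modulo the current basis, so we have a Gröbner basis.
Inter-reduce: drop elements whose leading term is divisible by another's, tail-reduce, and make monic.
Reduced Gröbner basis: {x**3 - 3065/3072*x**2 + 1/8*y**2 - 17/96*x*z - 13/768*z**2 - 13/256*x - 7/768*y, y**3 + 1/21*y**2 - 24/7*x*z + 2/63*z**2 + 2/21*x, x**2*z - 1/32*x**2 - x*z + 1/24*z**2 + 1/8*x + 1/8*y, x*z**2 + 3/7*x**2, z**3 + 9/7*y**2 + 3/7*x*z + 6/7*z**2 + 18/7*x, x*y + 2*x*z, y*z - 1/3*z**2 - x}.
The reduced Gröbner basis of I + (p) is {x**3 - 3065/3072*x**2 + 1/8*y**2 - 17/96*x*z - 13/768*z**2 - 13/256*x - 7/768*y, y**3 + 1/21*y**2 - 24/7*x*z + 2/63*z**2 + 2/21*x, x**2*z - 1/32*x**2 - x*z + 1/24*z**2 + 1/8*x + 1/8*y, x*z**2 + 3/7*x**2, z**3 + 9/7*y**2 + 3/7*x*z + 6/7*z**2 + 18/7*x, x*y + 2*x*z, y*z - 1/3*z**2 - x} ≠ {1}, a proper ideal, so the enlarged system stays consistent: p is independent of I, with normal form 3*y*z - z**2 - 3*x.

3*y*z - z**2 - 3*x is independent of I; its normal form modulo I is 3*y*z - z**2 - 3*x.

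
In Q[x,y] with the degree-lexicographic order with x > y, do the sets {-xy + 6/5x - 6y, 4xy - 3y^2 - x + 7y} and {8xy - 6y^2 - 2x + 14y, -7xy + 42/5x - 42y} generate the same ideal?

Yes, the ideals are equal.

Equality of ideals is decidable: compute both reduced Gröbner bases (unique for the ordering) and check whether they agree.
Buchberger on the first generating set:
f_1 = -xy + 6/5x - 6y, LT = xy.
f_2 = 4xy - 3y^2 - x + 7y, LT = xy.

S(f_1,f_2): lcm = xy. S = 3/4y^2 - 19/20x + 17/4y.
  leading term y^2: no divisor's leading term divides it; move 3/4y^2 to the remainder.
  leading term x: no divisor's leading term divides it; move -19/20x to the remainder.
  leading term y: no divisor's leading term divides it; move 17/4y to the remainder.
  remainder 3/4y^2 - 19/20x + 17/4y ≠ 0; add g_3 = 3/4y^2 - 19/20x + 17/4y to the basis.

S(f_1,g_3): lcm = xy^2. S = 19/15x^2 - 103/15xy + 6y^2.
  leading term x^2: no divisor's leading term divides it; move 19/15x^2 to the remainder.
  leading term xy: subtract (103/15)·f_1 from -103/15xy + 6y^2 → 6y^2 - 206/25x + 206/5y
  leading term y^2: subtract (8)·g_3 from 6y^2 - 206/25x + 206/5y → -16/25x + 36/5y
  leading term x: no divisor's leading term divides it; move -16/25x to the remainder.
  leading term y: no divisor's leading term divides it; move 36/5y to the remainder.
  remainder 19/15x^2 - 16/25x + 36/5y ≠ 0; add g_4 = 19/15x^2 - 16/25x + 36/5y to the basis.

The other S-polynomials (S(f_2,g_3), S(f_1,g_4), S(f_2,g_4), S(g_3,g_4)) all reduce to 0 modulo the current basis, so we have a Gröbner basis.
Inter-reduce: drop elements whose leading term is divisible by another's, tail-reduce, and make monic.
Reduced Gröbner basis: {x^2 - 48/95x + 108/19y, xy - 6/5x + 6y, y^2 - 19/15x + 17/3y}.

Buchberger on the second generating set:
h_1 = 8xy - 6y^2 - 2x + 14y, LT = xy.
h_2 = -7xy + 42/5x - 42y, LT = xy.

S(h_1,h_2): lcm = xy. S = -3/4y^2 + 19/20x - 17/4y.
  leading term y^2: no divisor's leading term divides it; move -3/4y^2 to the remainder.
  leading term x: no divisor's leading term divides it; move 19/20x to the remainder.
  leading term y: no divisor's leading term divides it; move -17/4y to the remainder.
  remainder -3/4y^2 + 19/20x - 17/4y ≠ 0; add k_3 = -3/4y^2 + 19/20x - 17/4y to the basis.

S(h_1,k_3): lcm = xy^2. S = -3/4y^3 + 19/15x^2 - 71/12xy + 7/4y^2.
  leading term y^3: subtract (y)·k_3 from -3/4y^3 + 19/15x^2 - 71/12xy + 7/4y^2 → 19/15x^2 - 103/15xy + 6y^2
  leading term x^2: no divisor's leading term divides it; move 19/15x^2 to the remainder.
  leading term xy: subtract (-103/120)·h_1 from -103/15xy + 6y^2 → 17/20y^2 - 103/60x + 721/60y
  leading term y^2: subtract (-17/15)·k_3 from 17/20y^2 - 103/60x + 721/60y → -16/25x + 36/5y
  leading term x: no divisor's leading term divides it; move -16/25x to the remainder.
  leading term y: no divisor's leading term divides it; move 36/5y to the remainder.
  remainder 19/15x^2 - 16/25x + 36/5y ≠ 0; add k_4 = 19/15x^2 - 16/25x + 36/5y to the basis.

The other S-polynomials (S(h_2,k_3), S(h_1,k_4), S(h_2,k_4), S(k_3,k_4)) all reduce to 0 modulo the current basis, so we have a Gröbner basis.
Inter-reduce: drop elements whose leading term is divisible by another's, tail-reduce, and make monic.
Reduced Gröbner basis: {x^2 - 48/95x + 108/19y, xy - 6/5x + 6y, y^2 - 19/15x + 17/3y}.

The two bases agree; hence the ideals are identical.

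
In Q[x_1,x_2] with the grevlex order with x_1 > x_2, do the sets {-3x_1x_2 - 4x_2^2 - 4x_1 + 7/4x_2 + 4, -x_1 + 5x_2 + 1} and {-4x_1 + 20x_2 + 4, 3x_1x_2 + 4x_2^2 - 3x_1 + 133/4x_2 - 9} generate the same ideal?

Two ideals are equal iff their reduced Gröbner bases coincide (the reduced basis is unique for a fixed ordering).
Buchberger on the first generating set:
f_1 = -3x_1x_2 - 4x_2^2 - 4x_1 + 7/4x_2 + 4, LT = x_1x_2.
f_2 = -x_1 + 5x_2 + 1, LT = x_1.

S(f_1,f_2): lcm = x_1x_2. S = 19/3x_2^2 + 4/3x_1 + 5/12x_2 - 4/3.
  leading term x_2^2: no divisor's leading term divides it; move 19/3x_2^2 to the remainder.
  leading term x_1: subtract (-4/3)·f_2 from 4/3x_1 + 5/12x_2 - 4/3 → 85/12x_2
  leading term x_2: no divisor's leading term divides it; move 85/12x_2 to the remainder.
  remainder 19/3x_2^2 + 85/12x_2 ≠ 0; add g_3 = 19/3x_2^2 + 85/12x_2 to the basis.

The other S-polynomials (S(f_1,g_3), S(f_2,g_3)) all reduce to 0 modulo the current basis, so we have a Gröbner basis.
Inter-reduce: drop elements whose leading term is divisible by another's, tail-reduce, and make monic.
Reduced Gröbner basis: {x_2^2 + 85/76x_2, x_1 - 5x_2 - 1}.

Buchberger on the second generating set:
h_1 = -4x_1 + 20x_2 + 4, LT = x_1.
h_2 = 3x_1x_2 + 4x_2^2 - 3x_1 + 133/4x_2 - 9, LT = x_1x_2.

S(h_1,h_2): lcm = x_1x_2. S = -19/3x_2^2 + x_1 - 145/12x_2 + 3.
  leading term x_2^2: no divisor's leading term divides it; move -19/3x_2^2 to the remainder.
  leading term x_1: subtract (-1/4)·h_1 from x_1 - 145/12x_2 + 3 → -85/12x_2 + 4
  leading term x_2: no divisor's leading term divides it; move -85/12x_2 to the remainder.
  leading term 1: no divisor's leading term divides it; move 4 to the remainder.
  remainder -19/3x_2^2 - 85/12x_2 + 4 ≠ 0; add k_3 = -19/3x_2^2 - 85/12x_2 + 4 to the basis.

The other S-polynomials (S(h_1,k_3), S(h_2,k_3)) all reduce to 0 modulo the current basis, so we have a Gröbner basis.
Inter-reduce: drop elements whose leading term is divisible by another's, tail-reduce, and make monic.
Reduced Gröbner basis: {x_2^2 + 85/76x_2 - 12/19, x_1 - 5x_2 - 1}.

These differ, so the ideals are not equal.

No, the ideals differ.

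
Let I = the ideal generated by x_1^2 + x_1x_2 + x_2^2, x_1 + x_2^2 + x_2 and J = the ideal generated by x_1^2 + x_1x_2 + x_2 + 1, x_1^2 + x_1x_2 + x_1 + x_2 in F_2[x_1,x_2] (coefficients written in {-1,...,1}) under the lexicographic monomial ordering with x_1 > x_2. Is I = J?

No, the ideals differ.

Since reduced Gröbner bases are canonical representatives of ideals under a given ordering, it suffices to compute and compare them.
Buchberger on the first generating set:
f_1 = x_1^2 + x_1x_2 + x_2^2, LT = x_1^2.
f_2 = x_1 + x_2^2 + x_2, LT = x_1.

S(f_1,f_2): lcm = x_1^2. S = x_1x_2^2 + x_2^2.
  leading term x_1x_2^2: subtract (x_2^2)·f_2 from x_1x_2^2 + x_2^2 → x_2^4 + x_2^3 + x_2^2
  leading term x_2^4: no divisor's leading term divides it; move x_2^4 to the remainder.
  leading term x_2^3: no divisor's leading term divides it; move x_2^3 to the remainder.
  leading term x_2^2: no divisor's leading term divides it; move x_2^2 to the remainder.
  remainder x_2^4 + x_2^3 + x_2^2 ≠ 0; add g_3 = x_2^4 + x_2^3 + x_2^2 to the basis.

S(f_1,g_3): leading monomials are coprime, so the S-polynomial reduces to 0 (Buchberger's first criterion).
S(f_2,g_3): leading monomials are coprime, so the S-polynomial reduces to 0 (Buchberger's first criterion).
Every S-polynomial of the final basis reduces to 0, so we have a Gröbner basis.
Inter-reduce: drop elements whose leading term is divisible by another's, tail-reduce, and make monic.
Reduced Gröbner basis: {x_1 + x_2^2 + x_2, x_2^4 + x_2^3 + x_2^2}.

Buchberger on the second generating set:
h_1 = x_1^2 + x_1x_2 + x_2 + 1, LT = x_1^2.
h_2 = x_1^2 + x_1x_2 + x_1 + x_2, LT = x_1^2.

S(h_1,h_2): lcm = x_1^2. S = x_1 + 1.
  leading term x_1: no divisor's leading term divides it; move x_1 to the remainder.
  leading term 1: no divisor's leading term divides it; move 1 to the remainder.
  remainder x_1 + 1 ≠ 0; add k_3 = x_1 + 1 to the basis.

S(h_1,k_3): lcm = x_1^2. S = x_1x_2 + x_1 + x_2 + 1.
  leading term x_1x_2: subtract (x_2)·k_3 from x_1x_2 + x_1 + x_2 + 1 → x_1 + 1
  leading term x_1: subtract (1)·k_3 from x_1 + 1 → 0
  remainder 0.

S(h_2,k_3): lcm = x_1^2. S = x_1x_2 + x_2.
  leading term x_1x_2: subtract (x_2)·k_3 from x_1x_2 + x_2 → 0
  remainder 0.

Every S-polynomial of the final basis reduces to 0, so we have a Gröbner basis.
Inter-reduce: drop elements whose leading term is divisible by another's, tail-reduce, and make monic.
Reduced Gröbner basis: {x_1 + 1}.

The bases are distinct; the ideals are different.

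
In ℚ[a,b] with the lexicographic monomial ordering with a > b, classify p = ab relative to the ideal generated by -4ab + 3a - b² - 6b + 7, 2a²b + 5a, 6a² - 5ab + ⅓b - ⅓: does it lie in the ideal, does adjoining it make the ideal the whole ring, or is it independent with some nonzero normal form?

ab lies in I (it reduces to 0).

First compute the reduced Gröbner basis of I by Buchberger's algorithm.
f_1 = -4ab + 3a - b² - 6b + 7, LT = ab.
f_2 = 2a²b + 5a, LT = a²b.
f_3 = 6a² - 5ab + ⅓b - ⅓, LT = a².

S(f_1,f_2): lcm = a²b. S = -¾a² + ¼ab² + 3/2ab - 17/4a.
  reduce S modulo (f_1, f_2, f_3):
  remainder -221/64a - 1/16b³ - 41/64b² - 107/96b + 349/192 ≠ 0; add h_4 = -221/64a - 1/16b³ - 41/64b² - 107/96b + 349/192 to the basis.

S(f_1,f_3): lcm = a²b. S = -¾a² + 13/12ab² + 3/2ab - 7/4a - 1/18b² + 1/18b.
  reduce S modulo (f_1, f_2, f_3, h_4):
  remainder -695/2652b³ - 4003/1989b² - 1519/3978b + 7045/2652 ≠ 0; add h_5 = -695/2652b³ - 4003/1989b² - 1519/3978b + 7045/2652 to the basis.

S(f_1,h_4): lcm = ab. S = -¾a - 4/221b⁴ - 41/221b³ - 193/2652b² + 2687/1326b - 7/4.
  reduce S modulo (f_1, f_2, f_3, h_4, h_5):
  remainder 1503124/4347225b² + 9272696/4347225b - 718388/289815 ≠ 0; add h_6 = 1503124/4347225b² + 9272696/4347225b - 718388/289815 to the basis.

S(f_2,h_4): lcm = a²b. S = -4/221ab⁴ - 41/221ab³ - 214/663ab² + 349/663ab + 5/2a.
  reduce S modulo (f_1, f_2, f_3, h_4, h_5, h_6):
  remainder -2055145289/57718082695b + 2055145289/57718082695 ≠ 0; add h_7 = -2055145289/57718082695b + 2055145289/57718082695 to the basis.

The other S-polynomials (S(f_2,f_3), S(f_3,h_4), S(f_1,h_5), S(f_2,h_5), S(f_3,h_5), S(h_4,h_5), S(f_1,h_6), S(f_2,h_6), S(f_3,h_6), S(h_4,h_6), S(h_5,h_6), S(f_1,h_7), S(f_2,h_7), S(f_3,h_7), S(h_4,h_7), S(h_5,h_7), S(h_6,h_7)) all reduce to 0 modulo the current basis, so we have a Gröbner basis.
Inter-reduce: drop elements whose leading term is divisible by another's, tail-reduce, and make monic.
Reduced Gröbner basis: {a, b - 1}.
Label its elements g_1 = a, g_2 = b - 1.

Reduce p = ab modulo G:
  leading term ab: subtract (b)·g_1 from ab → 0
  normal form = 0.
Since the normal form is 0, p ∈ I.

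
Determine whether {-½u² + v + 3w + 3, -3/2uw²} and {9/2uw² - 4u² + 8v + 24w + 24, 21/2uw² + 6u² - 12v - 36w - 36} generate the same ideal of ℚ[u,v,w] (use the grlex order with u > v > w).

Equality of ideals is decidable: compute both reduced Gröbner bases (unique for the ordering) and check whether they agree.
Buchberger on the first generating set:
f_1 = -½u² + v + 3w + 3, LT = u².
f_2 = -3/2uw², LT = uw².

S(f_1,f_2): lcm = u²w². S = -2vw² - 6w³ - 6w².
  leading term vw²: no divisor's leading term divides it; move -2vw² to the remainder.
  leading term w³: no divisor's leading term divides it; move -6w³ to the remainder.
  leading term w²: no divisor's leading term divides it; move -6w² to the remainder.
  remainder -2vw² - 6w³ - 6w² ≠ 0; add g_3 = -2vw² - 6w³ - 6w² to the basis.

The other S-polynomials (S(f_1,g_3), S(f_2,g_3)) all reduce to 0 modulo the current basis, so we have a Gröbner basis.
Inter-reduce: drop elements whose leading term is divisible by another's, tail-reduce, and make monic.
Reduced Gröbner basis: {uw², vw² + 3w³ + 3w², u² - 2v - 6w - 6}.

Buchberger on the second generating set:
h_1 = 9/2uw² - 4u² + 8v + 24w + 24, LT = uw².
h_2 = 21/2uw² + 6u² - 12v - 36w - 36, LT = uw².

S(h_1,h_2): lcm = uw². S = -92/63u² + 184/63v + 184/21w + 184/21.
  leading term u²: no divisor's leading term divides it; move -92/63u² to the remainder.
  leading term v: no divisor's leading term divides it; move 184/63v to the remainder.
  leading term w: no divisor's leading term divides it; move 184/21w to the remainder.
  leading term 1: no divisor's leading term divides it; move 184/21 to the remainder.
  remainder -92/63u² + 184/63v + 184/21w + 184/21 ≠ 0; add k_3 = -92/63u² + 184/63v + 184/21w + 184/21 to the basis.

S(h_1,k_3): lcm = u²w². S = -8/9u³ + 2vw² + 6w³ + 16/9uv + 16/3uw + 6w² + 16/3u.
  leading term u³: subtract (14/23u)·k_3 from -8/9u³ + 2vw² + 6w³ + 16/9uv + 16/3uw + 6w² + 16/3u → 2vw² + 6w³ + 6w²
  leading term vw²: no divisor's leading term divides it; move 2vw² to the remainder.
  leading term w³: no divisor's leading term divides it; move 6w³ to the remainder.
  leading term w²: no divisor's leading term divides it; move 6w² to the remainder.
  remainder 2vw² + 6w³ + 6w² ≠ 0; add k_4 = 2vw² + 6w³ + 6w² to the basis.

The other S-polynomials (S(h_2,k_3), S(h_1,k_4), S(h_2,k_4), S(k_3,k_4)) all reduce to 0 modulo the current basis, so we have a Gröbner basis.
Inter-reduce: drop elements whose leading term is divisible by another's, tail-reduce, and make monic.
Reduced Gröbner basis: {uw², vw² + 3w³ + 3w², u² - 2v - 6w - 6}.

These coincide, so the ideals are equal.

Yes, the ideals are equal.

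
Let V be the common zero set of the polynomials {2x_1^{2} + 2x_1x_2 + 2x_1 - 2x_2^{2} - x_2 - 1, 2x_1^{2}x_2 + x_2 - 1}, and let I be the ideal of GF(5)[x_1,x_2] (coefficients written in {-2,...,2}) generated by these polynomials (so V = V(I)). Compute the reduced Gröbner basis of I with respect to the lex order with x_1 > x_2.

f_1 = 2x_1^{2} + 2x_1x_2 + 2x_1 - 2x_2^{2} - x_2 - 1, LT = x_1^{2}.
f_2 = 2x_1^{2}x_2 + x_2 - 1, LT = x_1^{2}x_2.

S(f_1,f_2): lcm = x_1^{2}x_2. S = x_1x_2^{2} + x_1x_2 - x_2^{3} + 2x_2^{2} - x_2 - 2.
  leading term x_1x_2^{2}: no divisor's leading term divides it; move x_1x_2^{2} to the remainder.
  leading term x_1x_2: no divisor's leading term divides it; move x_1x_2 to the remainder.
  leading term x_2^{3}: no divisor's leading term divides it; move -x_2^{3} to the remainder.
  leading term x_2^{2}: no divisor's leading term divides it; move 2x_2^{2} to the remainder.
  leading term x_2: no divisor's leading term divides it; move -x_2 to the remainder.
  leading term 1: no divisor's leading term divides it; move -2 to the remainder.
  remainder x_1x_2^{2} + x_1x_2 - x_2^{3} + 2x_2^{2} - x_2 - 2 ≠ 0; add g_3 = x_1x_2^{2} + x_1x_2 - x_2^{3} + 2x_2^{2} - x_2 - 2 to the basis.

S(f_1,g_3): lcm = x_1^{2}x_2^{2}. S = -x_1^{2}x_2 + 2x_1x_2^{3} - x_1x_2^{2} + x_1x_2 + 2x_1 - x_2^{4} + 2x_2^{3} + 2x_2^{2}.
  leading term x_1^{2}x_2: subtract (2x_2)·f_1 from -x_1^{2}x_2 + 2x_1x_2^{3} - x_1x_2^{2} + x_1x_2 + 2x_1 - x_2^{4} + 2x_2^{3} + 2x_2^{2} → 2x_1x_2^{3} + 2x_1x_2 + 2x_1 - x_2^{4} + x_2^{3} - x_2^{2} + 2x_2
  leading term x_1x_2^{3}: subtract (2x_2)·g_3 from 2x_1x_2^{3} + 2x_1x_2 + 2x_1 - x_2^{4} + x_2^{3} - x_2^{2} + 2x_2 → -2x_1x_2^{2} + 2x_1x_2 + 2x_1 + x_2^{4} + 2x_2^{3} + x_2^{2} + x_2
  leading term x_1x_2^{2}: subtract (-2)·g_3 from -2x_1x_2^{2} + 2x_1x_2 + 2x_1 + x_2^{4} + 2x_2^{3} + x_2^{2} + x_2 → -x_1x_2 + 2x_1 + x_2^{4} - x_2 + 1
  leading term x_1x_2: no divisor's leading term divides it; move -x_1x_2 to the remainder.
  leading term x_1: no divisor's leading term divides it; move 2x_1 to the remainder.
  leading term x_2^{4}: no divisor's leading term divides it; move x_2^{4} to the remainder.
  leading term x_2: no divisor's leading term divides it; move -x_2 to the remainder.
  leading term 1: no divisor's leading term divides it; move 1 to the remainder.
  remainder -x_1x_2 + 2x_1 + x_2^{4} - x_2 + 1 ≠ 0; add g_4 = -x_1x_2 + 2x_1 + x_2^{4} - x_2 + 1 to the basis.

S(f_1,g_4): lcm = x_1^{2}x_2. S = 2x_1^{2} + x_1x_2^{4} + x_1x_2^{2} + x_1 - x_2^{3} + 2x_2^{2} + 2x_2.
  leading term x_1^{2}: subtract (1)·f_1 from 2x_1^{2} + x_1x_2^{4} + x_1x_2^{2} + x_1 - x_2^{3} + 2x_2^{2} + 2x_2 → x_1x_2^{4} + x_1x_2^{2} - 2x_1x_2 - x_1 - x_2^{3} - x_2^{2} - 2x_2 + 1
  leading term x_1x_2^{4}: subtract (x_2^{2})·g_3 from x_1x_2^{4} + x_1x_2^{2} - 2x_1x_2 - x_1 - x_2^{3} - x_2^{2} - 2x_2 + 1 → -x_1x_2^{3} + x_1x_2^{2} - 2x_1x_2 - x_1 + x_2^{5} - 2x_2^{4} + x_2^{2} - 2x_2 + 1
  leading term x_1x_2^{3}: subtract (-x_2)·g_3 from -x_1x_2^{3} + x_1x_2^{2} - 2x_1x_2 - x_1 + x_2^{5} - 2x_2^{4} + x_2^{2} - 2x_2 + 1 → 2x_1x_2^{2} - 2x_1x_2 - x_1 + x_2^{5} + 2x_2^{4} + 2x_2^{3} + x_2 + 1
  leading term x_1x_2^{2}: subtract (2)·g_3 from 2x_1x_2^{2} - 2x_1x_2 - x_1 + x_2^{5} + 2x_2^{4} + 2x_2^{3} + x_2 + 1 → x_1x_2 - x_1 + x_2^{5} + 2x_2^{4} - x_2^{3} + x_2^{2} - 2x_2
  leading term x_1x_2: subtract (-1)·g_4 from x_1x_2 - x_1 + x_2^{5} + 2x_2^{4} - x_2^{3} + x_2^{2} - 2x_2 → x_1 + x_2^{5} - 2x_2^{4} - x_2^{3} + x_2^{2} + 2x_2 + 1
  leading term x_1: no divisor's leading term divides it; move x_1 to the remainder.
  leading term x_2^{5}: no divisor's leading term divides it; move x_2^{5} to the remainder.
  leading term x_2^{4}: no divisor's leading term divides it; move -2x_2^{4} to the remainder.
  leading term x_2^{3}: no divisor's leading term divides it; move -x_2^{3} to the remainder.
  leading term x_2^{2}: no divisor's leading term divides it; move x_2^{2} to the remainder.
  leading term x_2: no divisor's leading term divides it; move 2x_2 to the remainder.
  leading term 1: no divisor's leading term divides it; move 1 to the remainder.
  remainder x_1 + x_2^{5} - 2x_2^{4} - x_2^{3} + x_2^{2} + 2x_2 + 1 ≠ 0; add g_5 = x_1 + x_2^{5} - 2x_2^{4} - x_2^{3} + x_2^{2} + 2x_2 + 1 to the basis.

S(f_1,g_5): lcm = x_1^{2}. S = -x_1x_2^{5} + 2x_1x_2^{4} + x_1x_2^{3} - x_1x_2^{2} - x_1x_2 - x_2^{2} + 2x_2 + 2.
  leading term x_1x_2^{5}: subtract (-x_2^{3})·g_3 from -x_1x_2^{5} + 2x_1x_2^{4} + x_1x_2^{3} - x_1x_2^{2} - x_1x_2 - x_2^{2} + 2x_2 + 2 → -2x_1x_2^{4} + x_1x_2^{3} - x_1x_2^{2} - x_1x_2 - x_2^{6} + 2x_2^{5} - x_2^{4} - 2x_2^{3} - x_2^{2} + 2x_2 + 2
  leading term x_1x_2^{4}: subtract (-2x_2^{2})·g_3 from -2x_1x_2^{4} + x_1x_2^{3} - x_1x_2^{2} - x_1x_2 - x_2^{6} + 2x_2^{5} - x_2^{4} - 2x_2^{3} - x_2^{2} + 2x_2 + 2 → -2x_1x_2^{3} - x_1x_2^{2} - x_1x_2 - x_2^{6} - 2x_2^{4} + x_2^{3} + 2x_2 + 2
  leading term x_1x_2^{3}: subtract (-2x_2)·g_3 from -2x_1x_2^{3} - x_1x_2^{2} - x_1x_2 - x_2^{6} - 2x_2^{4} + x_2^{3} + 2x_2 + 2 → x_1x_2^{2} - x_1x_2 - x_2^{6} + x_2^{4} - 2x_2^{2} - 2x_2 + 2
  leading term x_1x_2^{2}: subtract (1)·g_3 from x_1x_2^{2} - x_1x_2 - x_2^{6} + x_2^{4} - 2x_2^{2} - 2x_2 + 2 → -2x_1x_2 - x_2^{6} + x_2^{4} + x_2^{3} + x_2^{2} - x_2 - 1
  leading term x_1x_2: subtract (2)·g_4 from -2x_1x_2 - x_2^{6} + x_2^{4} + x_2^{3} + x_2^{2} - x_2 - 1 → x_1 - x_2^{6} - x_2^{4} + x_2^{3} + x_2^{2} + x_2 + 2
  leading term x_1: subtract (1)·g_5 from x_1 - x_2^{6} - x_2^{4} + x_2^{3} + x_2^{2} + x_2 + 2 → -x_2^{6} - x_2^{5} + x_2^{4} + 2x_2^{3} - x_2 + 1
  leading term x_2^{6}: no divisor's leading term divides it; move -x_2^{6} to the remainder.
  leading term x_2^{5}: no divisor's leading term divides it; move -x_2^{5} to the remainder.
  leading term x_2^{4}: no divisor's leading term divides it; move x_2^{4} to the remainder.
  leading term x_2^{3}: no divisor's leading term divides it; move 2x_2^{3} to the remainder.
  leading term x_2: no divisor's leading term divides it; move -x_2 to the remainder.
  leading term 1: no divisor's leading term divides it; move 1 to the remainder.
  remainder -x_2^{6} - x_2^{5} + x_2^{4} + 2x_2^{3} - x_2 + 1 ≠ 0; add g_6 = -x_2^{6} - x_2^{5} + x_2^{4} + 2x_2^{3} - x_2 + 1 to the basis.

The other S-polynomials (S(f_2,g_3), S(f_2,g_4), S(g_3,g_4), S(f_2,g_5), S(g_3,g_5), S(g_4,g_5), S(f_1,g_6), S(f_2,g_6), S(g_3,g_6), S(g_4,g_6), S(g_5,g_6)) all reduce to 0 modulo the current basis, so we have a Gröbner basis.
Inter-reduce: drop elements whose leading term is divisible by another's, tail-reduce, and make monic.

G = {x_1 + x_2^{5} - 2x_2^{4} - x_2^{3} + x_2^{2} + 2x_2 + 1, x_2^{6} + x_2^{5} - x_2^{4} - 2x_2^{3} + x_2 - 1}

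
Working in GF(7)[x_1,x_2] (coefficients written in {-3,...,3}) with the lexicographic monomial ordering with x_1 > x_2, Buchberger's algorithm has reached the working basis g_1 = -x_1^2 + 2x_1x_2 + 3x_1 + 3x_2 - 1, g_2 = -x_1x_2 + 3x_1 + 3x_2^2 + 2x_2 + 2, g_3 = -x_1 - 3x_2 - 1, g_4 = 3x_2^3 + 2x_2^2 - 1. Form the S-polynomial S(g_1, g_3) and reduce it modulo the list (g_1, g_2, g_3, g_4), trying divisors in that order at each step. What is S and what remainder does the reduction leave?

S(g_1, g_3) = 2x_1x_2 + 3x_1 - 3x_2 + 1; remainder on division = -x_2^2 + 2x_2 + 3.

lcm(LM(g_1), LM(g_3)) = x_1^2.
S = (lcm/LT(g_1))·g_1 − (lcm/LT(g_3))·g_3 = 2x_1x_2 + 3x_1 - 3x_2 + 1.
Reduce S modulo (g_1, g_2, g_3, g_4) in that order:
  leading term x_1x_2: subtract (-2)·g_2 from 2x_1x_2 + 3x_1 - 3x_2 + 1 → 2x_1 - x_2^2 + x_2 - 2
  leading term x_1: subtract (-2)·g_3 from 2x_1 - x_2^2 + x_2 - 2 → -x_2^2 + 2x_2 + 3
  leading term x_2^2: no divisor's leading term divides it; move -x_2^2 to the remainder.
  leading term x_2: no divisor's leading term divides it; move 2x_2 to the remainder.
  leading term 1: no divisor's leading term divides it; move 3 to the remainder.
The remainder -x_2^2 + 2x_2 + 3 is nonzero, so it would be added as the next basis element.
An S-polynomial is built so that the two leading terms cancel; whether anything survives reduction is exactly the Gröbner-basis criterion.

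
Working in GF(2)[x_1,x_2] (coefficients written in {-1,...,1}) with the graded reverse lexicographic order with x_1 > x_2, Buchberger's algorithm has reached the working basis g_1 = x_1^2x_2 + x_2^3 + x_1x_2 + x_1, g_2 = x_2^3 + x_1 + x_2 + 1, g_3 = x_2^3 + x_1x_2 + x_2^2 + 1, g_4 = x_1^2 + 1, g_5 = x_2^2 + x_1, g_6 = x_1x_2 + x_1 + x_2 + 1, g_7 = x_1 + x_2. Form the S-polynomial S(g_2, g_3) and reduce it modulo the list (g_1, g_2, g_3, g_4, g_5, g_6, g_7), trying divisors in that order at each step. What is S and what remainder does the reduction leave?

lcm(LM(g_2), LM(g_3)) = x_2^3.
S = (lcm/LT(g_2))·g_2 − (lcm/LT(g_3))·g_3 = x_1x_2 + x_2^2 + x_1 + x_2.
Reduce S modulo (g_1, g_2, g_3, g_4, g_5, g_6, g_7) in that order:
  leading term x_1x_2: subtract (1)·g_6 from x_1x_2 + x_2^2 + x_1 + x_2 → x_2^2 + 1
  leading term x_2^2: subtract (1)·g_5 from x_2^2 + 1 → x_1 + 1
  leading term x_1: subtract (1)·g_7 from x_1 + 1 → x_2 + 1
  leading term x_2: no divisor's leading term divides it; move x_2 to the remainder.
  leading term 1: no divisor's leading term divides it; move 1 to the remainder.
The remainder x_2 + 1 is nonzero, so it would be added as the next basis element.

S(g_2, g_3) = x_1x_2 + x_2^2 + x_1 + x_2; remainder on division = x_2 + 1.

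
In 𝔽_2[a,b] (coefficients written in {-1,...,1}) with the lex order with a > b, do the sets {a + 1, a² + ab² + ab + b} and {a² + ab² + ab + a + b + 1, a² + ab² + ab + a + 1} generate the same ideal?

Since reduced Gröbner bases are canonical representatives of ideals under a given ordering, it suffices to compute and compare them.
Buchberger on the first generating set:
f_1 = a + 1, LT = a.
f_2 = a² + ab² + ab + b, LT = a².

S(f_1,f_2): lcm = a². S = ab² + ab + a + b.
  leading term ab²: subtract (b²)·f_1 from ab² + ab + a + b → ab + a + b² + b
  leading term ab: subtract (b)·f_1 from ab + a + b² + b → a + b²
  leading term a: subtract (1)·f_1 from a + b² → b² + 1
  leading term b²: no divisor's leading term divides it; move b² to the remainder.
  leading term 1: no divisor's leading term divides it; move 1 to the remainder.
  remainder b² + 1 ≠ 0; add g_3 = b² + 1 to the basis.

The other S-polynomials (S(f_1,g_3), S(f_2,g_3)) all reduce to 0 modulo the current basis, so we have a Gröbner basis.
Inter-reduce: drop elements whose leading term is divisible by another's, tail-reduce, and make monic.
Reduced Gröbner basis: {a + 1, b² + 1}.

Buchberger on the second generating set:
h_1 = a² + ab² + ab + a + b + 1, LT = a².
h_2 = a² + ab² + ab + a + 1, LT = a².

S(h_1,h_2): lcm = a². S = b.
  leading term b: no divisor's leading term divides it; move b to the remainder.
  remainder b ≠ 0; add k_3 = b to the basis.

The other S-polynomials (S(h_1,k_3), S(h_2,k_3)) all reduce to 0 modulo the current basis, so we have a Gröbner basis.
Inter-reduce: drop elements whose leading term is divisible by another's, tail-reduce, and make monic.
Reduced Gröbner basis: {a² + a + 1, b}.

Since the reduced bases disagree, the two ideals are not the same.
The choice of monomial ordering does not affect the verdict — as long as both bases are computed under the same ordering, their equality decides ideal equality.

No, the ideals differ.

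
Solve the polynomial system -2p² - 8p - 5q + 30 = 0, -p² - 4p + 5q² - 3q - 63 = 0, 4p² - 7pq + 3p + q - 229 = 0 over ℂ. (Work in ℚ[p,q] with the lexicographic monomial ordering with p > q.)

Compute a lex Gröbner basis by Buchberger's algorithm.
f_1 = -2p² - 8p - 5q + 30, LT = p².
f_2 = -p² - 4p + 5q² - 3q - 63, LT = p².
f_3 = 4p² - 7pq + 3p + q - 229, LT = p².

S(f_1,f_2): lcm = p². S = 5q² - ½q - 78.
  reduce S modulo (f_1, f_2, f_3):
  remainder 5q² - ½q - 78 ≠ 0; add h_4 = 5q² - ½q - 78 to the basis.

S(f_1,f_3): lcm = p². S = 7/4pq + 13/4p + 9/4q + 169/4.
  reduce S modulo (f_1, f_2, f_3, h_4):
  remainder 7/4pq + 13/4p + 9/4q + 169/4 ≠ 0; add h_5 = 7/4pq + 13/4p + 9/4q + 169/4 to the basis.

S(f_1,h_5): lcm = p²q. S = -13/7p² + 19/7pq - 169/7p + 5/2q² - 15q.
  reduce S modulo (f_1, f_2, f_3, h_4, h_5):
  remainder -1066/49p - 2665/196q - 2665/49 ≠ 0; add h_6 = -1066/49p - 2665/196q - 2665/49 to the basis.

S(f_3,h_5): lcm = p²q. S = -13/7p² - 7/4pq² - 15/28pq - 169/7p + ¼q² - 229/4q.
  reduce S modulo (f_1, f_2, f_3, h_4, h_5, h_6):
  remainder -1599/64q + 1599/16 ≠ 0; add h_7 = -1599/64q + 1599/16 to the basis.

The other S-polynomials (S(f_2,f_3), S(f_1,h_4), S(f_2,h_4), S(f_3,h_4), S(f_2,h_5), S(h_4,h_5), S(f_1,h_6), S(f_2,h_6), S(f_3,h_6), S(h_4,h_6), S(h_5,h_6), S(f_1,h_7), S(f_2,h_7), S(f_3,h_7), S(h_4,h_7), S(h_5,h_7), S(h_6,h_7)) all reduce to 0 modulo the current basis, so we have a Gröbner basis.
Inter-reduce: drop elements whose leading term is divisible by another's, tail-reduce, and make monic.
Reduced Gröbner basis: {p + 5, q - 4}.

The lex basis is triangular: the last element involves only q. Solving q - 4 = 0 gives q ∈ {4}; substituting each value into the earlier elements determines the remaining variables.
  q = 4: the earlier basis element becomes p + 5 = 0, giving p = -5 — point (-5, 4).

{(-5, 4)}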